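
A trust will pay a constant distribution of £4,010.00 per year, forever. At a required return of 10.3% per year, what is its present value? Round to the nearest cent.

Level perpetuity: PV = C / r = £4,010.00 / 0.103 = £38,932.04

£38932.04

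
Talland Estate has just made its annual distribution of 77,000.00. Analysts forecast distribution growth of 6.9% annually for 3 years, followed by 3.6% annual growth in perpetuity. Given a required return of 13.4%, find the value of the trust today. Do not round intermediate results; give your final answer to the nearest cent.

887412.29

D_1 = 82313.00000
D_2 = 87992.59700
D_3 = 94064.08619
Terminal value at year 3: TV = D_3×(1+g_2)/(r−g_2) = 97450.39330/0.098 = 994391.76833
P_0 = D_1/(1+r)^1 + D_2/(1+r)^2 + D_3/(1+r)^3 + TV/(1+r)^3
    = 72586.41975 + 68425.82250 + 64503.70745 + 681896.33595 = 887412.28566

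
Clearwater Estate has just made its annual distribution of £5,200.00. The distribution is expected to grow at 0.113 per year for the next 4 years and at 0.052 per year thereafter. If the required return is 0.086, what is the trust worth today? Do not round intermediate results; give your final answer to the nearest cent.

£199626.65

D_1 = 5787.60000
D_2 = 6441.59880
D_3 = 7169.49946
D_4 = 7979.65290
Terminal value at year 4: TV = D_4×(1+g_2)/(r−g_2) = 8394.59485/0.034 = 246899.84867
P_0 = D_1/(1+r)^1 + D_2/(1+r)^2 + D_3/(1+r)^3 + D_4/(1+r)^4 + TV/(1+r)^4
    = 5329.28177 + 5461.77772 + 5597.56778 + 5736.73383 + 177501.29371 = 199626.65481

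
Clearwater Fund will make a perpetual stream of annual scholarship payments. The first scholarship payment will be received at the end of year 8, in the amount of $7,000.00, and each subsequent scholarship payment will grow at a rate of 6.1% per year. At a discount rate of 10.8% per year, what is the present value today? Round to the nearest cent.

Value at end of year 7: C₁ / (r − g) = $7,000.00 / (0.108 − 0.061) = $148,936.1702
Discount to today: PV = $148,936.1702 / (1 + 0.108)^7 = $148,936.1702 / 2.050115 = $72,647.70

$72647.70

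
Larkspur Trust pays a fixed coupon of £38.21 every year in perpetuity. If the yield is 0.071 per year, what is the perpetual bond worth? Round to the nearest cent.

Level perpetuity: PV = C / r = £38.21 / 0.071 = £538.17

£538.17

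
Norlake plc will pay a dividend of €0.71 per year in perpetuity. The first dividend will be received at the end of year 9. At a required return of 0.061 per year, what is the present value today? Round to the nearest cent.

Value at end of year 8: C / r = €0.71 / 0.061 = €11.6393
Discount to today: PV = €11.6393 / (1 + 0.061)^8 = €11.6393 / 1.605917 = €7.25

€7.25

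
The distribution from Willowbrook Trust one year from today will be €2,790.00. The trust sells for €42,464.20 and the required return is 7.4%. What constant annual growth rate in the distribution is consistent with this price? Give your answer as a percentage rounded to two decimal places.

P = D₁/(r−g) ⇒ g = r − D₁/P = 0.074 − €2,790.00/€42,464.20 = 0.008298

0.83%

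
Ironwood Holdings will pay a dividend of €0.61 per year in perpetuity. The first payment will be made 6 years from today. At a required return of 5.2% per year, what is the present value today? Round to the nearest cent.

Value at end of year 5: C / r = €0.61 / 0.052 = €11.7308
Discount to today: PV = €11.7308 / (1 + 0.052)^5 = €11.7308 / 1.288483 = €9.10

€9.10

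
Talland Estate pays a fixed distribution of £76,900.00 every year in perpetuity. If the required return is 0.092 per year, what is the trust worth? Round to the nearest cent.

£835869.57

Level perpetuity: PV = C / r = £76,900.00 / 0.092 = £835,869.57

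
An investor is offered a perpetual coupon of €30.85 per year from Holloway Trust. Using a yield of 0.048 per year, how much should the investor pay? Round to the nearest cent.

Level perpetuity: PV = C / r = €30.85 / 0.048 = €642.71

€642.71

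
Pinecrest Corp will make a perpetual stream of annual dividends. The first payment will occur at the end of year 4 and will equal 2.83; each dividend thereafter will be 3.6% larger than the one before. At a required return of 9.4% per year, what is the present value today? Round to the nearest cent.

37.27

Value at end of year 3: C₁ / (r − g) = 2.83 / (0.094 − 0.036) = 48.7931
Discount to today: PV = 48.7931 / (1 + 0.094)^3 = 48.7931 / 1.309339 = 37.27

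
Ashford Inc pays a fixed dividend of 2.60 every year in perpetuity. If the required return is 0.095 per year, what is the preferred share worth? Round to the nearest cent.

Level perpetuity: PV = C / r = 2.60 / 0.095 = 27.37

27.37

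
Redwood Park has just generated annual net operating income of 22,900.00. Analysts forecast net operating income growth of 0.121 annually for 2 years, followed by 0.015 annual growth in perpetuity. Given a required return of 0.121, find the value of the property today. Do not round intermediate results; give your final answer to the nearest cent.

D_1 = 25670.90000
D_2 = 28777.07890
Terminal value at year 2: TV = D_2×(1+g_2)/(r−g_2) = 29208.73508/0.106 = 275554.10456
P_0 = D_1/(1+r)^1 + D_2/(1+r)^2 + TV/(1+r)^2
    = 22900.00000 + 22900.00000 + 219278.30189 = 265078.30189

265078.30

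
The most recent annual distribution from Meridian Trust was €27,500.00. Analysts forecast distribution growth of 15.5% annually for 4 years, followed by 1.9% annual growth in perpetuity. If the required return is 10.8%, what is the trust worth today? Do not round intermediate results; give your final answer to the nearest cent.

D_1 = 31762.50000
D_2 = 36685.68750
D_3 = 42371.96906
D_4 = 48939.62427
Terminal value at year 4: TV = D_4×(1+g_2)/(r−g_2) = 49869.47713/0.089 = 560331.20369
P_0 = D_1/(1+r)^1 + D_2/(1+r)^2 + D_3/(1+r)^3 + D_4/(1+r)^4 + TV/(1+r)^4
    = 28666.51625 + 29882.51468 + 31150.09427 + 32471.44304 + 371779.78038 = 493950.34861

€493950.35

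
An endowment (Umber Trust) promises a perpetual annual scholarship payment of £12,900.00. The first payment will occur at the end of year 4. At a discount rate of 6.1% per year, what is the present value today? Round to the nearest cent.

Value at end of year 3: C / r = £12,900.00 / 0.061 = £211,475.4098
Discount to today: PV = £211,475.4098 / (1 + 0.061)^3 = £211,475.4098 / 1.194390 = £177,057.25

£177057.25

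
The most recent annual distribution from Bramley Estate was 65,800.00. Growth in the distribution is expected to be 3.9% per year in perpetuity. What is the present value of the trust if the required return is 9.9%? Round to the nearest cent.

D₁ = D₀ × (1 + g) = 65,800.00 × 1.039 = 68,366.2000
Growing perpetuity: P = D₁ / (r − g) = 68,366.2000 / (0.099 − 0.039) = 1,139,436.67

1139436.67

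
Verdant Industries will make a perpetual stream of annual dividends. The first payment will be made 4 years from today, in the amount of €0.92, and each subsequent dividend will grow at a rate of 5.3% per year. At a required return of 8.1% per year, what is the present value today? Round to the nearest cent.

Value at end of year 3: C₁ / (r − g) = €0.92 / (0.081 − 0.053) = €32.8571
Discount to today: PV = €32.8571 / (1 + 0.081)^3 = €32.8571 / 1.263214 = €26.01

€26.01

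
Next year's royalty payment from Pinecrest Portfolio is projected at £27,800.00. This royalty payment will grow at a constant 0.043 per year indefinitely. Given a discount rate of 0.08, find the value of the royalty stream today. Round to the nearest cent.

£751351.35

Growing perpetuity: P = D₁ / (r − g) = £27,800.0000 / (0.08 − 0.043) = £751,351.35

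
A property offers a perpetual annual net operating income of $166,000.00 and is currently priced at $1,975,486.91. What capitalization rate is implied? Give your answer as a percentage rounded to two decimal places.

P = C/r ⇒ r = C/P = $166,000.00/$1,975,486.91 = 0.084030

8.40%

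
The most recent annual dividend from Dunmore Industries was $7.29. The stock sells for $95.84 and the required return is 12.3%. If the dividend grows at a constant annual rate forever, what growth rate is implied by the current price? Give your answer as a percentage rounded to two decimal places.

4.36%

P = D₀(1+g)/(r−g) ⇒ P(r−g) = D₀(1+g) ⇒ g(P+D₀) = P·r − D₀
g = (P·r − D₀)/(P + D₀) = ($95.84×0.123 − $7.29) / ($95.84 + $7.29) = 0.043618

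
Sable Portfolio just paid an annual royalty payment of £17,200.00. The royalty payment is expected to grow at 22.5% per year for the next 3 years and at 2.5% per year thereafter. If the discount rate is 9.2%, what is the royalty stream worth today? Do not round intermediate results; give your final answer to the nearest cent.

D_1 = 21070.00000
D_2 = 25810.75000
D_3 = 31618.16875
Terminal value at year 3: TV = D_3×(1+g_2)/(r−g_2) = 32408.62297/0.067 = 483710.79058
P_0 = D_1/(1+r)^1 + D_2/(1+r)^2 + D_3/(1+r)^3 + TV/(1+r)^3
    = 19294.87179 + 21644.88823 + 24281.12462 + 371464.96618 = 436685.85082

£436685.85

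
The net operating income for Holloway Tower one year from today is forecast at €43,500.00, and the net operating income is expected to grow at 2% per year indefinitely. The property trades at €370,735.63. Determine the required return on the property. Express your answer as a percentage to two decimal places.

P = D₁/(r − g) ⇒ r = D₁/P + g = €43,500.0000/€370,735.63 + 0.02 = 0.117334 + 0.02 = 0.137334

13.73%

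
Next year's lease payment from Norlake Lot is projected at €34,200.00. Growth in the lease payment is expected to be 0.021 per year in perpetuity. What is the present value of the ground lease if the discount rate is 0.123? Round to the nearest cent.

Growing perpetuity: P = D₁ / (r − g) = €34,200.0000 / (0.123 − 0.021) = €335,294.12

€335294.12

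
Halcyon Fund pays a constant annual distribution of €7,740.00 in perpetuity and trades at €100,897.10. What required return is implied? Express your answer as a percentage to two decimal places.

7.67%

P = C/r ⇒ r = C/P = €7,740.00/€100,897.10 = 0.076712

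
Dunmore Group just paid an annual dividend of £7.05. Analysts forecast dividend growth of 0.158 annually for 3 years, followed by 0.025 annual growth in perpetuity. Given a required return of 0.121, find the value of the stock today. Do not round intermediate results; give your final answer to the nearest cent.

D_1 = 8.16390
D_2 = 9.45380
D_3 = 10.94750
Terminal value at year 3: TV = D_3×(1+g_2)/(r−g_2) = 11.22118/0.096 = 116.88733
P_0 = D_1/(1+r)^1 + D_2/(1+r)^2 + D_3/(1+r)^3 + TV/(1+r)^3
    = 7.28269 + 7.52307 + 7.77138 + 82.97564 = 105.55278

£105.55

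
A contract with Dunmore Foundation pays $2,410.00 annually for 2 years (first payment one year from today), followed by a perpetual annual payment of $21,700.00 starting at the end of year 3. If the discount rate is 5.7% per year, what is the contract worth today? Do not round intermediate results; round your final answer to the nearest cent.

PV of 2-year annuity: $2,410.00 × [1 − (1+0.057)^−2] / 0.057 = 4437.12189
Perpetuity value at year 2: $21,700.00 / 0.057 = 380701.75439
PV of perpetuity: 380701.75439 / (1+0.057)^2 = 340749.24604
Total PV = 4437.12189 + 340749.24604 = 345186.36793

$345186.37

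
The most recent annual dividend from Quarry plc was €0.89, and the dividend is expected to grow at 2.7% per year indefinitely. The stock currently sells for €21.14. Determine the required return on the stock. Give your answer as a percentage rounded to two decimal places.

D₁ = €0.89 × 1.027 = €0.9140
P = D₁/(r − g) ⇒ r = D₁/P + g = €0.9140/€21.14 + 0.027 = 0.043237 + 0.027 = 0.070237

7.02%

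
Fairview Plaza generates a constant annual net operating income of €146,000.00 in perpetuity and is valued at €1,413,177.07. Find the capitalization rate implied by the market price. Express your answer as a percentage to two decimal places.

10.33%

P = C/r ⇒ r = C/P = €146,000.00/€1,413,177.07 = 0.103313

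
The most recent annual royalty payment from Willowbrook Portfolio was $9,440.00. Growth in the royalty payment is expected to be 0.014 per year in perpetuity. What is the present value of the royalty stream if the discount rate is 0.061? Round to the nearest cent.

$203662.98

D₁ = D₀ × (1 + g) = $9,440.00 × 1.014 = $9,572.1600
Growing perpetuity: P = D₁ / (r − g) = $9,572.1600 / (0.061 − 0.014) = $203,662.98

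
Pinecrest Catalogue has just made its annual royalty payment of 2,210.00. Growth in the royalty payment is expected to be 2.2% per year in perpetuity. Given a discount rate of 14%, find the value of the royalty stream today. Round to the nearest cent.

19140.85

D₁ = D₀ × (1 + g) = 2,210.00 × 1.022 = 2,258.6200
Growing perpetuity: P = D₁ / (r − g) = 2,258.6200 / (0.14 − 0.022) = 19,140.85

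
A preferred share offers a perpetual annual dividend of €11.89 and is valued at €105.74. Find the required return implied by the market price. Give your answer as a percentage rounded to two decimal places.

P = C/r ⇒ r = C/P = €11.89/€105.74 = 0.112446

11.24%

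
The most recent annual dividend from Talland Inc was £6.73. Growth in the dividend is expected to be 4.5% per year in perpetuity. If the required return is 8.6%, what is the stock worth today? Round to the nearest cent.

D₁ = D₀ × (1 + g) = £6.73 × 1.045 = £7.0329
Growing perpetuity: P = D₁ / (r − g) = £7.0329 / (0.086 − 0.045) = £171.53

£171.53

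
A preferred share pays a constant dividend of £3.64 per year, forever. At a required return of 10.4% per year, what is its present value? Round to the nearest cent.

£35.00

Level perpetuity: PV = C / r = £3.64 / 0.104 = £35.00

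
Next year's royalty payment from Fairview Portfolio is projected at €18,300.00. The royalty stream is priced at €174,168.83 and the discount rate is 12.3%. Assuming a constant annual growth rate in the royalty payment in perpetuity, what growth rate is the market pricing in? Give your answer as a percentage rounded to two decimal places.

1.79%

P = D₁/(r−g) ⇒ g = r − D₁/P = 0.123 − €18,300.00/€174,168.83 = 0.017930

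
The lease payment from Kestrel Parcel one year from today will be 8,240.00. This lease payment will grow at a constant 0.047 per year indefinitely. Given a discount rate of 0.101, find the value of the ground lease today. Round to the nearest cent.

Growing perpetuity: P = D₁ / (r − g) = 8,240.0000 / (0.101 − 0.047) = 152,592.59

152592.59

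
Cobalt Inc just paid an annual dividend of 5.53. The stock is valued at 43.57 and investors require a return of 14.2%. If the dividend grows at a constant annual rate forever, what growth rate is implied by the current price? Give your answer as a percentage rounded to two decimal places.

P = D₀(1+g)/(r−g) ⇒ P(r−g) = D₀(1+g) ⇒ g(P+D₀) = P·r − D₀
g = (P·r − D₀)/(P + D₀) = (43.57×0.142 − 5.53) / (43.57 + 5.53) = 0.013380

1.34%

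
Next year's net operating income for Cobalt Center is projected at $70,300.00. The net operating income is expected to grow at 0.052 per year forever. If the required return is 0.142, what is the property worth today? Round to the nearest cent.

$781111.11

Growing perpetuity: P = D₁ / (r − g) = $70,300.0000 / (0.142 − 0.052) = $781,111.11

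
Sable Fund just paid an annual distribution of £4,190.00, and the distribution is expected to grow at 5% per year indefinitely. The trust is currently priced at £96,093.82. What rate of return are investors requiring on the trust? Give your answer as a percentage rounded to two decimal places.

9.58%

D₁ = £4,190.00 × 1.05 = £4,399.5000
P = D₁/(r − g) ⇒ r = D₁/P + g = £4,399.5000/£96,093.82 + 0.05 = 0.045783 + 0.05 = 0.095783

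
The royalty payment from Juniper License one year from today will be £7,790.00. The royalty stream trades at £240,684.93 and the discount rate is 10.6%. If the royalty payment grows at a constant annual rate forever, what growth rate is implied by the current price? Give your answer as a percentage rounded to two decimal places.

7.36%

P = D₁/(r−g) ⇒ g = r − D₁/P = 0.106 − £7,790.00/£240,684.93 = 0.073634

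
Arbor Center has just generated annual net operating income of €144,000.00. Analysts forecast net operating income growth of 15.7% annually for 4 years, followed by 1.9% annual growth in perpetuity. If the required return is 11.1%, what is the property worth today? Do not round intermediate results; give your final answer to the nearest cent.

€2514112.78

D_1 = 166608.00000
D_2 = 192765.45600
D_3 = 223029.63259
D_4 = 258045.28491
Terminal value at year 4: TV = D_4×(1+g_2)/(r−g_2) = 262948.14532/0.092 = 2858132.01437
P_0 = D_1/(1+r)^1 + D_2/(1+r)^2 + D_3/(1+r)^3 + D_4/(1+r)^4 + TV/(1+r)^4
    = 149962.19622 + 156171.25205 + 162637.38850 + 169371.24977 + 1875970.69035 = 2514112.77689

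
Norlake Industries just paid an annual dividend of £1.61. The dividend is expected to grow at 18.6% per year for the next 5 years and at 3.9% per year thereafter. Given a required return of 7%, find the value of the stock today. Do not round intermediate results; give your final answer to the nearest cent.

£101.36

D_1 = 1.90946
D_2 = 2.26462
D_3 = 2.68584
D_4 = 3.18540
D_5 = 3.77789
Terminal value at year 5: TV = D_5×(1+g_2)/(r−g_2) = 3.92523/0.031 = 126.62025
P_0 = D_1/(1+r)^1 + D_2/(1+r)^2 + D_3/(1+r)^3 + D_4/(1+r)^4 + D_5/(1+r)^5 + TV/(1+r)^5
    = 1.78454 + 1.97801 + 2.19244 + 2.43013 + 2.69358 + 90.27849 = 101.35720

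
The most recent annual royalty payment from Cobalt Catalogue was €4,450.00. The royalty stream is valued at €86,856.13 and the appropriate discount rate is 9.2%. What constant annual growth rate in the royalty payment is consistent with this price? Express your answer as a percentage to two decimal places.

P = D₀(1+g)/(r−g) ⇒ P(r−g) = D₀(1+g) ⇒ g(P+D₀) = P·r − D₀
g = (P·r − D₀)/(P + D₀) = (€86,856.13×0.092 − €4,450.00) / (€86,856.13 + €4,450.00) = 0.038779

3.88%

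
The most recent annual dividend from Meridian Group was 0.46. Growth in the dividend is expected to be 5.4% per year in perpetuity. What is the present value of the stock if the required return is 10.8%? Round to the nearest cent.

8.98

D₁ = D₀ × (1 + g) = 0.46 × 1.054 = 0.4848
Growing perpetuity: P = D₁ / (r − g) = 0.4848 / (0.108 − 0.054) = 8.98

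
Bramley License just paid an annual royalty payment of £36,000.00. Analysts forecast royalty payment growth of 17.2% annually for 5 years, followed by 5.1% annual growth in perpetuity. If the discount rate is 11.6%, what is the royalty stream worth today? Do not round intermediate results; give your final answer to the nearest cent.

D_1 = 42192.00000
D_2 = 49449.02400
D_3 = 57954.25613
D_4 = 67922.38818
D_5 = 79605.03895
Terminal value at year 5: TV = D_5×(1+g_2)/(r−g_2) = 83664.89594/0.065 = 1287152.24517
P_0 = D_1/(1+r)^1 + D_2/(1+r)^2 + D_3/(1+r)^3 + D_4/(1+r)^4 + D_5/(1+r)^5 + TV/(1+r)^5
    = 37806.45161 + 39703.54954 + 41695.84235 + 43788.10684 + 45985.35952 + 743547.89002 = 952527.19988

£952527.20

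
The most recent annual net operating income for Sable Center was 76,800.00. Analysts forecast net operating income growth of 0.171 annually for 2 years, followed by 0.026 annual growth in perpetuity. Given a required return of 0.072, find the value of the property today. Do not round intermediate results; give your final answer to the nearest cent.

D_1 = 89932.80000
D_2 = 105311.30880
Terminal value at year 2: TV = D_2×(1+g_2)/(r−g_2) = 108049.40283/0.046 = 2348900.06150
P_0 = D_1/(1+r)^1 + D_2/(1+r)^2 + TV/(1+r)^2
    = 83892.53731 + 91640.07574 + 2043972.12413 = 2219504.73718

2219504.74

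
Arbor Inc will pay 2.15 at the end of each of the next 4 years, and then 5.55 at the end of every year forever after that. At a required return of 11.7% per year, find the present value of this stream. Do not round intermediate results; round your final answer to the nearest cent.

37.04

PV of 4-year annuity: 2.15 × [1 − (1+0.117)^−4] / 0.117 = 6.57178
Perpetuity value at year 4: 5.55 / 0.117 = 47.43590
PV of perpetuity: 47.43590 / (1+0.117)^4 = 30.47154
Total PV = 6.57178 + 30.47154 = 37.04332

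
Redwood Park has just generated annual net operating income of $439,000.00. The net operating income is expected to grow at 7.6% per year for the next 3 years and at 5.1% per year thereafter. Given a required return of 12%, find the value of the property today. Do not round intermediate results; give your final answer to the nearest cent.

D_1 = 472364.00000
D_2 = 508263.66400
D_3 = 546891.70246
Terminal value at year 3: TV = D_3×(1+g_2)/(r−g_2) = 574783.17929/0.069 = 8330191.00420
P_0 = D_1/(1+r)^1 + D_2/(1+r)^2 + D_3/(1+r)^3 + TV/(1+r)^3
    = 421753.57143 + 405184.68112 + 389266.71151 + 5929265.41730 = 7145470.38136

$7145470.38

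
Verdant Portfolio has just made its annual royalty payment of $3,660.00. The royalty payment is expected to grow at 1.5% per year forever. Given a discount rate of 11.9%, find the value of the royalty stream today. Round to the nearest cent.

$35720.19

D₁ = D₀ × (1 + g) = $3,660.00 × 1.015 = $3,714.9000
Growing perpetuity: P = D₁ / (r − g) = $3,714.9000 / (0.119 − 0.015) = $35,720.19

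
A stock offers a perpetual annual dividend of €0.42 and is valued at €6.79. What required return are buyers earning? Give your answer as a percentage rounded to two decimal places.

P = C/r ⇒ r = C/P = €0.42/€6.79 = 0.061856

6.19%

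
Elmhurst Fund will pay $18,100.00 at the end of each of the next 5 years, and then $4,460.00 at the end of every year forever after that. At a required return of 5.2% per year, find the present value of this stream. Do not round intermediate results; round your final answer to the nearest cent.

PV of 5-year annuity: $18,100.00 × [1 − (1+0.052)^−5] / 0.052 = 77932.17290
Perpetuity value at year 5: $4,460.00 / 0.052 = 85769.23077
PV of perpetuity: 85769.23077 / (1+0.052)^5 = 66566.05446
Total PV = 77932.17290 + 66566.05446 = 144498.22737

$144498.23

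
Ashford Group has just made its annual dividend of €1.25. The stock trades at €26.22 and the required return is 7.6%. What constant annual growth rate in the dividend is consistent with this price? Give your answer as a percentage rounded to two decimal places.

P = D₀(1+g)/(r−g) ⇒ P(r−g) = D₀(1+g) ⇒ g(P+D₀) = P·r − D₀
g = (P·r − D₀)/(P + D₀) = (€26.22×0.076 − €1.25) / (€26.22 + €1.25) = 0.027037

2.70%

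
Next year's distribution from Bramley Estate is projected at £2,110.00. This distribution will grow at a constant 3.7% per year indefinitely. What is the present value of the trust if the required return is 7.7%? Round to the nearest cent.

Growing perpetuity: P = D₁ / (r − g) = £2,110.0000 / (0.077 − 0.037) = £52,750.00

£52750.00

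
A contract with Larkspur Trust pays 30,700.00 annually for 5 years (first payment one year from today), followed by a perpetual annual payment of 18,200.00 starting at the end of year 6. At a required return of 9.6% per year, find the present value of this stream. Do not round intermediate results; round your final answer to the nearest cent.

PV of 5-year annuity: 30,700.00 × [1 − (1+0.096)^−5] / 0.096 = 117576.19921
Perpetuity value at year 5: 18,200.00 / 0.096 = 189583.33333
PV of perpetuity: 189583.33333 / (1+0.096)^5 = 119880.17940
Total PV = 117576.19921 + 119880.17940 = 237456.37862

237456.38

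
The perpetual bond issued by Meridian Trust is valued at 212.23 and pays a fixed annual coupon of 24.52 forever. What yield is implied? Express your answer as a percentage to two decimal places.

11.55%

P = C/r ⇒ r = C/P = 24.52/212.23 = 0.115535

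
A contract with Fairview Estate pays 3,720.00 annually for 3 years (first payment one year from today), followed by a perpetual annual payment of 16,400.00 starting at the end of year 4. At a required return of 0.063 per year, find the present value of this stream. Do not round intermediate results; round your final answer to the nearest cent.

226610.92

PV of 3-year annuity: 3,720.00 × [1 − (1+0.063)^−3] / 0.063 = 9888.66919
Perpetuity value at year 3: 16,400.00 / 0.063 = 260317.46032
PV of perpetuity: 260317.46032 / (1+0.063)^3 = 216722.25207
Total PV = 9888.66919 + 216722.25207 = 226610.92126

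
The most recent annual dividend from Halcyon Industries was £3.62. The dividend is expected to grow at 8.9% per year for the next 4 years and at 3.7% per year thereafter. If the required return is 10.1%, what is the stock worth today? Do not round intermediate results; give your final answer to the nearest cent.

D_1 = 3.94218
D_2 = 4.29303
D_3 = 4.67511
D_4 = 5.09120
Terminal value at year 4: TV = D_4×(1+g_2)/(r−g_2) = 5.27957/0.064 = 82.49334
P_0 = D_1/(1+r)^1 + D_2/(1+r)^2 + D_3/(1+r)^3 + D_4/(1+r)^4 + TV/(1+r)^4
    = 3.58054 + 3.54152 + 3.50292 + 3.46474 + 56.13964 = 70.22936

£70.23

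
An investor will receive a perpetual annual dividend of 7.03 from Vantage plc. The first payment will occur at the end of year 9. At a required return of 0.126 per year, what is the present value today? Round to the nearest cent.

Value at end of year 8: C / r = 7.03 / 0.126 = 55.7937
Discount to today: PV = 55.7937 / (1 + 0.126)^8 = 55.7937 / 2.584087 = 21.59

21.59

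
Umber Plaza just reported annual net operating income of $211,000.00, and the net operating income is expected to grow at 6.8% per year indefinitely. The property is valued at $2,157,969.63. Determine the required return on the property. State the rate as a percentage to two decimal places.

17.24%

D₁ = $211,000.00 × 1.068 = $225,348.0000
P = D₁/(r − g) ⇒ r = D₁/P + g = $225,348.0000/$2,157,969.63 + 0.068 = 0.104426 + 0.068 = 0.172426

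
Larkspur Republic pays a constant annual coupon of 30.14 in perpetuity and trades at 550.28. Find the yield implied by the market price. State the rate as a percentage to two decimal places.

P = C/r ⇒ r = C/P = 30.14/550.28 = 0.054772

5.48%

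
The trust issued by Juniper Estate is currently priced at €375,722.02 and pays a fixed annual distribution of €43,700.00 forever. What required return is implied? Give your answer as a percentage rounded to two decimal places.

P = C/r ⇒ r = C/P = €43,700.00/€375,722.02 = 0.116309

11.63%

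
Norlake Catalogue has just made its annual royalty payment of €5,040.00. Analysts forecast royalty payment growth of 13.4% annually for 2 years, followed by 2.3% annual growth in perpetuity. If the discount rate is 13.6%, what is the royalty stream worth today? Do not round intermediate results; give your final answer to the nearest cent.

€55520.49

D_1 = 5715.36000
D_2 = 6481.21824
Terminal value at year 2: TV = D_2×(1+g_2)/(r−g_2) = 6630.28626/0.113 = 58675.09964
P_0 = D_1/(1+r)^1 + D_2/(1+r)^2 + TV/(1+r)^2
    = 5031.12676 + 5022.26914 + 45467.09145 = 55520.48735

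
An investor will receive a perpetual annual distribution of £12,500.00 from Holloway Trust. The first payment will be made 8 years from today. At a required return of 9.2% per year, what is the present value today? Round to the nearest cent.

£73377.64

Value at end of year 7: C / r = £12,500.00 / 0.092 = £135,869.5652
Discount to today: PV = £135,869.5652 / (1 + 0.092)^7 = £135,869.5652 / 1.851648 = £73,377.64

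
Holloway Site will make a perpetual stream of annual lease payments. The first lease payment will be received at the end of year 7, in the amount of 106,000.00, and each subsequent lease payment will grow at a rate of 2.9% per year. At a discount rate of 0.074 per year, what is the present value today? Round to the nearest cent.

1534856.10

Value at end of year 6: C₁ / (r − g) = 106,000.00 / (0.074 − 0.029) = 2,355,555.5556
Discount to today: PV = 2,355,555.5556 / (1 + 0.074)^6 = 2,355,555.5556 / 1.534708 = 1,534,856.10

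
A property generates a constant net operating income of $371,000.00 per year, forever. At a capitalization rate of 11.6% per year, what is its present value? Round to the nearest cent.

Level perpetuity: PV = C / r = $371,000.00 / 0.116 = $3,198,275.86

$3198275.86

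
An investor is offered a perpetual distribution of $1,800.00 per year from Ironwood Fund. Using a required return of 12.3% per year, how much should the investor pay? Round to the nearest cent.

Level perpetuity: PV = C / r = $1,800.00 / 0.123 = $14,634.15

$14634.15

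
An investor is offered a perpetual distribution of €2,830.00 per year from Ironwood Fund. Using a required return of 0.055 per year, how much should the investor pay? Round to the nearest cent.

Level perpetuity: PV = C / r = €2,830.00 / 0.055 = €51,454.55

€51454.55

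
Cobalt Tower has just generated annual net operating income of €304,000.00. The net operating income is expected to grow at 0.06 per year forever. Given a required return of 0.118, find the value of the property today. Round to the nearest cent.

€5555862.07

D₁ = D₀ × (1 + g) = €304,000.00 × 1.06 = €322,240.0000
Growing perpetuity: P = D₁ / (r − g) = €322,240.0000 / (0.118 − 0.06) = €5,555,862.07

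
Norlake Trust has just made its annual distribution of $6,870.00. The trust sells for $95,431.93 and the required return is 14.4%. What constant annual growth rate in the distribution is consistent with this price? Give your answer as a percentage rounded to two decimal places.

6.72%

P = D₀(1+g)/(r−g) ⇒ P(r−g) = D₀(1+g) ⇒ g(P+D₀) = P·r − D₀
g = (P·r − D₀)/(P + D₀) = ($95,431.93×0.144 − $6,870.00) / ($95,431.93 + $6,870.00) = 0.067176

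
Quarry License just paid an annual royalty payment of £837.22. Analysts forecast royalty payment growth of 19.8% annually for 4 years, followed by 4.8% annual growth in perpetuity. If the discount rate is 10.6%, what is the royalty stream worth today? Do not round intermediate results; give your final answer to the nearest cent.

D_1 = 1002.98956
D_2 = 1201.58149
D_3 = 1439.49463
D_4 = 1724.51456
Terminal value at year 4: TV = D_4×(1+g_2)/(r−g_2) = 1807.29126/0.058 = 31160.19421
P_0 = D_1/(1+r)^1 + D_2/(1+r)^2 + D_3/(1+r)^3 + D_4/(1+r)^4 + TV/(1+r)^4
    = 906.86217 + 982.29736 + 1064.00745 + 1152.51440 + 20824.74288 = 24930.42425

£24930.42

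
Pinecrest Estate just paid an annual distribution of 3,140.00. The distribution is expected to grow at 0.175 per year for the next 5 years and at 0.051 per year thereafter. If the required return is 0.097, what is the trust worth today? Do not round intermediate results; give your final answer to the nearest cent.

D_1 = 3689.50000
D_2 = 4335.16250
D_3 = 5093.81594
D_4 = 5985.23373
D_5 = 7032.64963
Terminal value at year 5: TV = D_5×(1+g_2)/(r−g_2) = 7391.31476/0.046 = 160680.75565
P_0 = D_1/(1+r)^1 + D_2/(1+r)^2 + D_3/(1+r)^3 + D_4/(1+r)^4 + D_5/(1+r)^5 + TV/(1+r)^5
    = 3363.26345 + 3602.40159 + 3858.54318 + 4132.89721 + 4426.75864 + 101141.81145 = 120525.67552

120525.68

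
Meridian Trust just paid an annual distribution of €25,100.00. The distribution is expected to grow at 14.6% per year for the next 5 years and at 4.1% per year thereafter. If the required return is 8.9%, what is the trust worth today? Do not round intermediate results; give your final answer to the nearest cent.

D_1 = 28764.60000
D_2 = 32964.23160
D_3 = 37777.00941
D_4 = 43292.45279
D_5 = 49613.15090
Terminal value at year 5: TV = D_5×(1+g_2)/(r−g_2) = 51647.29008/0.048 = 1075985.21004
P_0 = D_1/(1+r)^1 + D_2/(1+r)^2 + D_3/(1+r)^3 + D_4/(1+r)^4 + D_5/(1+r)^5 + TV/(1+r)^5
    = 26413.77410 + 27796.31325 + 29251.21669 + 30782.27211 + 32393.46542 + 702533.28127 = 849170.32284

€849170.32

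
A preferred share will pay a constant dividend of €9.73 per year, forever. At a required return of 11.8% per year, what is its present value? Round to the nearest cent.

€82.46

Level perpetuity: PV = C / r = €9.73 / 0.118 = €82.46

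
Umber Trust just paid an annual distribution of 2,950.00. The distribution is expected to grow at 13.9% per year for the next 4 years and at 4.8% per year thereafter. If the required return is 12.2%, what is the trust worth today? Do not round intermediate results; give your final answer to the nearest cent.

D_1 = 3360.05000
D_2 = 3827.09695
D_3 = 4359.06343
D_4 = 4964.97324
Terminal value at year 4: TV = D_4×(1+g_2)/(r−g_2) = 5203.29196/0.074 = 70314.75619
P_0 = D_1/(1+r)^1 + D_2/(1+r)^2 + D_3/(1+r)^3 + D_4/(1+r)^4 + TV/(1+r)^4
    = 2994.69697 + 3040.07117 + 3086.13285 + 3132.89244 + 44368.53076 = 56622.32419

56622.32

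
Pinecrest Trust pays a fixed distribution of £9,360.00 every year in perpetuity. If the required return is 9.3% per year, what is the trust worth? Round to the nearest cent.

£100645.16

Level perpetuity: PV = C / r = £9,360.00 / 0.093 = £100,645.16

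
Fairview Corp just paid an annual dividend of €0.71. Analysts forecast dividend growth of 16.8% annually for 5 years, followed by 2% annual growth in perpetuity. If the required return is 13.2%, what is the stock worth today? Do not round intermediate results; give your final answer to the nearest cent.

D_1 = 0.82928
D_2 = 0.96860
D_3 = 1.13132
D_4 = 1.32139
D_5 = 1.54338
Terminal value at year 5: TV = D_5×(1+g_2)/(r−g_2) = 1.57425/0.112 = 14.05577
P_0 = D_1/(1+r)^1 + D_2/(1+r)^2 + D_3/(1+r)^3 + D_4/(1+r)^4 + D_5/(1+r)^5 + TV/(1+r)^5
    = 0.73258 + 0.75588 + 0.77992 + 0.80472 + 0.83031 + 7.56175 = 11.46516

€11.47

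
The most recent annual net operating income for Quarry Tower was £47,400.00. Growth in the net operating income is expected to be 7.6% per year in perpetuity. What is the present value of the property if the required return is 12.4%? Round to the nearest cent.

£1062550.00

D₁ = D₀ × (1 + g) = £47,400.00 × 1.076 = £51,002.4000
Growing perpetuity: P = D₁ / (r − g) = £51,002.4000 / (0.124 − 0.076) = £1,062,550.00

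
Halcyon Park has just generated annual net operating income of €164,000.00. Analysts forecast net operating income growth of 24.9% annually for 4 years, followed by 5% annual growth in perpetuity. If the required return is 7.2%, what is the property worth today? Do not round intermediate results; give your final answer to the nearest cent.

D_1 = 204836.00000
D_2 = 255840.16400
D_3 = 319544.36484
D_4 = 399110.91168
Terminal value at year 4: TV = D_4×(1+g_2)/(r−g_2) = 419066.45726/0.022 = 19048475.33019
P_0 = D_1/(1+r)^1 + D_2/(1+r)^2 + D_3/(1+r)^3 + D_4/(1+r)^4 + TV/(1+r)^4
    = 191078.35821 + 222627.67668 + 259386.16434 + 302213.91722 + 14423846.04934 = 15399152.16580

€15399152.17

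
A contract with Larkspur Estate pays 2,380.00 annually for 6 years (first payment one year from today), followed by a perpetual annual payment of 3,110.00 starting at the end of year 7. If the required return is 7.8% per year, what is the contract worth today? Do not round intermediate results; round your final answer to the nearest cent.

36476.52

PV of 6-year annuity: 2,380.00 × [1 − (1+0.078)^−6] / 0.078 = 11069.52893
Perpetuity value at year 6: 3,110.00 / 0.078 = 39871.79487
PV of perpetuity: 39871.79487 / (1+0.078)^6 = 25406.99027
Total PV = 11069.52893 + 25406.99027 = 36476.51919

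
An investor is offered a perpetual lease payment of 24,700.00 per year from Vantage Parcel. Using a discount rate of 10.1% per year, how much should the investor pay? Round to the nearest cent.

Level perpetuity: PV = C / r = 24,700.00 / 0.101 = 244,554.46

244554.46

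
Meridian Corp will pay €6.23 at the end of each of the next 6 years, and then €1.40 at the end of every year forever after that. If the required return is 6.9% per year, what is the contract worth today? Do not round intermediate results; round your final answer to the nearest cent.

PV of 6-year annuity: €6.23 × [1 − (1+0.069)^−6] / 0.069 = 29.78744
Perpetuity value at year 6: €1.40 / 0.069 = 20.28986
PV of perpetuity: 20.28986 / (1+0.069)^6 = 13.59605
Total PV = 29.78744 + 13.59605 = 43.38349

€43.38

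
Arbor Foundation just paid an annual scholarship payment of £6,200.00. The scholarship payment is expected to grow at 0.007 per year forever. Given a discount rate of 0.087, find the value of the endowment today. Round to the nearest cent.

£78042.50

D₁ = D₀ × (1 + g) = £6,200.00 × 1.007 = £6,243.4000
Growing perpetuity: P = D₁ / (r − g) = £6,243.4000 / (0.087 − 0.007) = £78,042.50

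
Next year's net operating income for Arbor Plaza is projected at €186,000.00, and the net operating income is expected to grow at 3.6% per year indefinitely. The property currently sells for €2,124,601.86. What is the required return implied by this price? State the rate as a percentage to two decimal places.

12.35%

P = D₁/(r − g) ⇒ r = D₁/P + g = €186,000.0000/€2,124,601.86 + 0.036 = 0.087546 + 0.036 = 0.123546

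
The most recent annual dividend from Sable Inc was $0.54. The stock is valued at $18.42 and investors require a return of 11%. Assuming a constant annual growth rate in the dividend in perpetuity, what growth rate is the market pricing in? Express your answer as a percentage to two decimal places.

7.84%

P = D₀(1+g)/(r−g) ⇒ P(r−g) = D₀(1+g) ⇒ g(P+D₀) = P·r − D₀
g = (P·r − D₀)/(P + D₀) = ($18.42×0.11 − $0.54) / ($18.42 + $0.54) = 0.078386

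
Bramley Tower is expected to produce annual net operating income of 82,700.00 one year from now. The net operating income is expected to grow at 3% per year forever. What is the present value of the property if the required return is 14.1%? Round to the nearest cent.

745045.05

Growing perpetuity: P = D₁ / (r − g) = 82,700.0000 / (0.141 − 0.03) = 745,045.05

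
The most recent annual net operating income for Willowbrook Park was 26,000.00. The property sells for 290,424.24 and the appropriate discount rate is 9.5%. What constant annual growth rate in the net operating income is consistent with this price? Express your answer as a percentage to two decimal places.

0.50%

P = D₀(1+g)/(r−g) ⇒ P(r−g) = D₀(1+g) ⇒ g(P+D₀) = P·r − D₀
g = (P·r − D₀)/(P + D₀) = (290,424.24×0.095 − 26,000.00) / (290,424.24 + 26,000.00) = 0.005026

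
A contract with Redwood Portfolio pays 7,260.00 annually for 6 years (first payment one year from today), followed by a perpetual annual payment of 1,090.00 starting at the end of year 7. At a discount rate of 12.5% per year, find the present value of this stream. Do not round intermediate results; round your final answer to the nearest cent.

PV of 6-year annuity: 7,260.00 × [1 − (1+0.125)^−6] / 0.125 = 29430.86770
Perpetuity value at year 6: 1,090.00 / 0.125 = 8720.00000
PV of perpetuity: 8720.00000 / (1+0.125)^6 = 4301.31601
Total PV = 29430.86770 + 4301.31601 = 33732.18370

33732.18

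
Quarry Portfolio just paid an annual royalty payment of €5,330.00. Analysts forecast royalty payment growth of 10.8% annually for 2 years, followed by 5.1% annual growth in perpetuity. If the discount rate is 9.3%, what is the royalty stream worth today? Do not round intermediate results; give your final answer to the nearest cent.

€147943.32

D_1 = 5905.64000
D_2 = 6543.44912
Terminal value at year 2: TV = D_2×(1+g_2)/(r−g_2) = 6877.16503/0.042 = 163742.02441
P_0 = D_1/(1+r)^1 + D_2/(1+r)^2 + TV/(1+r)^2
    = 5403.14730 + 5477.29845 + 137062.87320 = 147943.31896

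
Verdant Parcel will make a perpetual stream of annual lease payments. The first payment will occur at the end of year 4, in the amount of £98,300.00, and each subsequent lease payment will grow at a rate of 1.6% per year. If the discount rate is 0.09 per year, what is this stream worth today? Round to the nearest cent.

Value at end of year 3: C₁ / (r − g) = £98,300.00 / (0.09 − 0.016) = £1,328,378.3784
Discount to today: PV = £1,328,378.3784 / (1 + 0.09)^3 = £1,328,378.3784 / 1.295029 = £1,025,751.84

£1025751.84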